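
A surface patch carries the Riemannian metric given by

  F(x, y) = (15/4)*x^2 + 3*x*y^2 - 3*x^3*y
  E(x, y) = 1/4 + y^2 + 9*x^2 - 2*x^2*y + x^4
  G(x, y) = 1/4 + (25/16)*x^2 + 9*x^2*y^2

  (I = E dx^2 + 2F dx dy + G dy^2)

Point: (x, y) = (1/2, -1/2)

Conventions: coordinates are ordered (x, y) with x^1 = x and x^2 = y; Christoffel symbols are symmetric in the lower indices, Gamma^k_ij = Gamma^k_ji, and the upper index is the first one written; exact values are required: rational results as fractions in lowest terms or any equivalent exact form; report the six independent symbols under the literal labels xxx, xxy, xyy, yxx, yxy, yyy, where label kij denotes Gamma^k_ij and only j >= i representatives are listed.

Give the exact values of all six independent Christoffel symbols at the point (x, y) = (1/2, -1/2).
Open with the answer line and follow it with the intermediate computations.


Answer: Gamma_xxx = -3324/1469, Gamma_xxy = -3852/1469, Gamma_xyy = -5861/2938, Gamma_yxx = 11928/1469, Gamma_yxy = 7130/1469, Gamma_yyy = 2280/1469

E = 49/16, F = 3/2, G = 77/64 at the point
E_x = 21/2, E_y = -3/2, F_x = 45/8, F_y = -15/8, G_x = 61/16, G_y = -9/4
EG - F^2 = 1469/1024;  g^inv = (1024/1469) * [[77/64, -3/2], [-3/2, 49/16]]
first-kind symbols [ij,l] = (1/2)(d_i g_jl + d_j g_il - d_l g_ij): [xx,x] = E_x/2 = 21/4, [xx,y] = F_x - E_y/2 = 51/8, [xy,x] = E_y/2 = -3/4, [xy,y] = G_x/2 = 61/32, [yy,x] = F_y - G_x/2 = -121/32, [yy,y] = G_y/2 = -9/8
Gamma^x_ij = (G*[ij,x] - F*[ij,y])/(EG - F^2), Gamma^y_ij = (E*[ij,y] - F*[ij,x])/(EG - F^2)


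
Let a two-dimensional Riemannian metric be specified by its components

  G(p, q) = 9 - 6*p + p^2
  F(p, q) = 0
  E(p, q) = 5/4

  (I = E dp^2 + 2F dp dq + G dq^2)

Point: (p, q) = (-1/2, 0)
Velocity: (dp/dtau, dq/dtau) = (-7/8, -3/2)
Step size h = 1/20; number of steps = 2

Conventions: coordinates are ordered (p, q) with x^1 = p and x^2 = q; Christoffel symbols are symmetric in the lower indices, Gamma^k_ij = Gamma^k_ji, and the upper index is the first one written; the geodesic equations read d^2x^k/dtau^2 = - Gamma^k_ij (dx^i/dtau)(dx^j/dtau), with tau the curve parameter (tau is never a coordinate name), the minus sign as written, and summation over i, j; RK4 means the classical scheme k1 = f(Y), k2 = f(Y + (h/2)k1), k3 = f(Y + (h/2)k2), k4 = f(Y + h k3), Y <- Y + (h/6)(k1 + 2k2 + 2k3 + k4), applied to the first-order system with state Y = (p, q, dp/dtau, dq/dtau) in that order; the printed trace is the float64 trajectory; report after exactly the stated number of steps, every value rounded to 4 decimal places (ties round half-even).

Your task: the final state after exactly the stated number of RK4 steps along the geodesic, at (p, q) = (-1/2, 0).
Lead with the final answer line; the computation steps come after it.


Answer: p = -0.6181, q = -0.1455, dp/dtau = -1.4770, dq/dtau = -1.4037

f(Y) = (dp/dtau, dq/dtau, -Gamma^p_ij Y'^i Y'^j, -Gamma^q_ij Y'^i Y'^j) with the Gammas evaluated at the stage position; h = 0.050000; intermediate values shown to 6 dp
step 0: p = -0.5000, q = 0.0000, dp/dtau = -0.8750, dq/dtau = -1.5000
step 1:
  k1: at (p, q) = (-0.500000, 0.000000), (dp/dtau, dq/dtau) = (-0.875000, -1.500000); Gamma_ppp = 0.000000, Gamma_ppq = 0.000000, Gamma_pqq = 2.800000, Gamma_qpp = 0.000000, Gamma_qpq = -0.285714, Gamma_qqq = 0.000000; k1 = (-0.875000, -1.500000, -6.300000, 0.750000)
  k2: at (p, q) = (-0.521875, -0.037500), (dp/dtau, dq/dtau) = (-1.032500, -1.481250); Gamma_ppp = 0.000000, Gamma_ppq = 0.000000, Gamma_pqq = 2.817500, Gamma_qpp = 0.000000, Gamma_qpq = -0.283940, Gamma_qqq = 0.000000; k2 = (-1.032500, -1.481250, -6.181881, 0.868509)
  k3: at (p, q) = (-0.525813, -0.037031), (dp/dtau, dq/dtau) = (-1.029547, -1.478287); Gamma_ppp = 0.000000, Gamma_ppq = 0.000000, Gamma_pqq = 2.820650, Gamma_qpp = 0.000000, Gamma_qpq = -0.283623, Gamma_qqq = 0.000000; k3 = (-1.029547, -1.478287, -6.164060, 0.863328)
  k4: at (p, q) = (-0.551477, -0.073914), (dp/dtau, dq/dtau) = (-1.183203, -1.456834); Gamma_ppp = 0.000000, Gamma_ppq = 0.000000, Gamma_pqq = 2.841182, Gamma_qpp = 0.000000, Gamma_qpq = -0.281573, Gamma_qqq = 0.000000; k4 = (-1.183203, -1.456834, -6.030023, 0.970711)
  Y <- Y + (h/6)(k1 + 2k2 + 2k3 + k4): p = -0.5515, q = -0.0740, dp/dtau = -1.1835, dq/dtau = -1.4568
step 2:
  k1: at (p, q) = (-0.551519, -0.073966), (dp/dtau, dq/dtau) = (-1.183516, -1.456797); Gamma_ppp = 0.000000, Gamma_ppq = 0.000000, Gamma_pqq = 2.841215, Gamma_qpp = 0.000000, Gamma_qpq = -0.281570, Gamma_qqq = 0.000000; k1 = (-1.183516, -1.456797, -6.029789, 0.970932)
  k2: at (p, q) = (-0.581107, -0.110386), (dp/dtau, dq/dtau) = (-1.334261, -1.432523); Gamma_ppp = 0.000000, Gamma_ppq = 0.000000, Gamma_pqq = 2.864886, Gamma_qpp = 0.000000, Gamma_qpq = -0.279243, Gamma_qqq = 0.000000; k2 = (-1.334261, -1.432523, -5.879099, 1.067469)
  k3: at (p, q) = (-0.584876, -0.109779), (dp/dtau, dq/dtau) = (-1.330493, -1.430110); Gamma_ppp = 0.000000, Gamma_ppq = 0.000000, Gamma_pqq = 2.867901, Gamma_qpp = 0.000000, Gamma_qpq = -0.278950, Gamma_qqq = 0.000000; k3 = (-1.330493, -1.430110, -5.865473, 1.061544)
  k4: at (p, q) = (-0.618044, -0.145471), (dp/dtau, dq/dtau) = (-1.476790, -1.403720); Gamma_ppp = 0.000000, Gamma_ppq = 0.000000, Gamma_pqq = 2.894435, Gamma_qpp = 0.000000, Gamma_qpq = -0.276392, Gamma_qqq = 0.000000; k4 = (-1.476790, -1.403720, -5.703278, 1.145922)
  Y <- Y + (h/6)(k1 + 2k2 + 2k3 + k4): p = -0.6181, q = -0.1455, dp/dtau = -1.4770, dq/dtau = -1.4037


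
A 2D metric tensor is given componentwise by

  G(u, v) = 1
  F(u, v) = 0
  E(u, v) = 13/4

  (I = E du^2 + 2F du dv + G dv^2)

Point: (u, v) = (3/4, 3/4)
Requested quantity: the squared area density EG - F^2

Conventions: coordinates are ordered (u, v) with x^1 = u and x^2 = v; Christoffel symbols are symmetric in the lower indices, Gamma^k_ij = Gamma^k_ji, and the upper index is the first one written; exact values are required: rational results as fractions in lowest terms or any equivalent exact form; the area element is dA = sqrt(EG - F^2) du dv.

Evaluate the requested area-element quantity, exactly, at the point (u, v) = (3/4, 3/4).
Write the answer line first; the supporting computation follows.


Answer: EG - F^2 = 13/4

E = 13/4, F = 0, G = 1; EG - F^2 = 13/4


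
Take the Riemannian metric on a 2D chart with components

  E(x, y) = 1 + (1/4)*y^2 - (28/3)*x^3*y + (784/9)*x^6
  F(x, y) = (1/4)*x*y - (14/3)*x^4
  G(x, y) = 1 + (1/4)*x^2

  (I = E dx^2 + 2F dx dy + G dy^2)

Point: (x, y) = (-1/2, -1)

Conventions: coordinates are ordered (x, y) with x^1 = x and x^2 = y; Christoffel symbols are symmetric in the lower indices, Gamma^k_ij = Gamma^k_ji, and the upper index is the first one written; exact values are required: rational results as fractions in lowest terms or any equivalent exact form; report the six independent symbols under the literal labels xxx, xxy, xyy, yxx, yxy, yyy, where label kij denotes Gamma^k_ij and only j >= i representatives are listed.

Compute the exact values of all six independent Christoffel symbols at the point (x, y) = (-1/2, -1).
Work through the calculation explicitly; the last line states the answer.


E = 13/9, F = -1/6, G = 17/16 at the point
E_x = -28/3, E_y = 2/3, F_x = 25/12, F_y = -1/8, G_x = -1/4, G_y = 0
EG - F^2 = 217/144;  g^inv = (144/217) * [[17/16, 1/6], [1/6, 13/9]]
first-kind symbols [ij,l] = (1/2)(d_i g_jl + d_j g_il - d_l g_ij): [xx,x] = E_x/2 = -14/3, [xx,y] = F_x - E_y/2 = 7/4, [xy,x] = E_y/2 = 1/3, [xy,y] = G_x/2 = -1/8, [yy,x] = F_y - G_x/2 = 0, [yy,y] = G_y/2 = 0
Gamma^x_ij = (G*[ij,x] - F*[ij,y])/(EG - F^2), Gamma^y_ij = (E*[ij,y] - F*[ij,x])/(EG - F^2)

Answer: Gamma_xxx = -96/31, Gamma_xxy = 48/217, Gamma_xyy = 0, Gamma_yxx = 36/31, Gamma_yxy = -18/217, Gamma_yyy = 0


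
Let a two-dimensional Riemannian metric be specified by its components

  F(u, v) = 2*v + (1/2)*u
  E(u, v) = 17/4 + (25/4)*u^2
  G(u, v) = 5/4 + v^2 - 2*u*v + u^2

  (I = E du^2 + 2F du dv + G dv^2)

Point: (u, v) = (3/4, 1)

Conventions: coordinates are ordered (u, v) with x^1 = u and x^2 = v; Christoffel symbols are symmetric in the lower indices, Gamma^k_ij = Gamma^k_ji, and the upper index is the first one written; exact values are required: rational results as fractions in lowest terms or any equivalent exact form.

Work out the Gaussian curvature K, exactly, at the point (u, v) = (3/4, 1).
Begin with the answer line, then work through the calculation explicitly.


Answer: K = -238592/368219

E = 497/64, F = 19/8, G = 21/16, EG - F^2 = 4661/1024 at the point
E_u = 75/8, E_v = 0, F_u = 1/2, F_v = 2, G_u = -1/2, G_v = 1/2
E_vv = 0, F_uv = 0, G_uu = 2
Using the Brioschi determinant formula for K from the metric derivatives:
M1 = [[-E_vv/2 + F_uv - G_uu/2, E_u/2, F_u - E_v/2], [F_v - G_u/2, E, F], [G_v/2, F, G]] = [[-1, 75/16, 1/2], [9/4, 497/64, 19/8], [1/4, 19/8, 21/16]]; det M1 = -3561/256
M2 = [[0, E_v/2, G_u/2], [E_v/2, E, F], [G_u/2, F, G]] = [[0, 0, -1/4], [0, 497/64, 19/8], [-1/4, 19/8, 21/16]]; det M2 = -497/1024
det M1 - det M2 = -13747/1024; K = -13747/1024 / (4661/1024)^2 = -238592/368219


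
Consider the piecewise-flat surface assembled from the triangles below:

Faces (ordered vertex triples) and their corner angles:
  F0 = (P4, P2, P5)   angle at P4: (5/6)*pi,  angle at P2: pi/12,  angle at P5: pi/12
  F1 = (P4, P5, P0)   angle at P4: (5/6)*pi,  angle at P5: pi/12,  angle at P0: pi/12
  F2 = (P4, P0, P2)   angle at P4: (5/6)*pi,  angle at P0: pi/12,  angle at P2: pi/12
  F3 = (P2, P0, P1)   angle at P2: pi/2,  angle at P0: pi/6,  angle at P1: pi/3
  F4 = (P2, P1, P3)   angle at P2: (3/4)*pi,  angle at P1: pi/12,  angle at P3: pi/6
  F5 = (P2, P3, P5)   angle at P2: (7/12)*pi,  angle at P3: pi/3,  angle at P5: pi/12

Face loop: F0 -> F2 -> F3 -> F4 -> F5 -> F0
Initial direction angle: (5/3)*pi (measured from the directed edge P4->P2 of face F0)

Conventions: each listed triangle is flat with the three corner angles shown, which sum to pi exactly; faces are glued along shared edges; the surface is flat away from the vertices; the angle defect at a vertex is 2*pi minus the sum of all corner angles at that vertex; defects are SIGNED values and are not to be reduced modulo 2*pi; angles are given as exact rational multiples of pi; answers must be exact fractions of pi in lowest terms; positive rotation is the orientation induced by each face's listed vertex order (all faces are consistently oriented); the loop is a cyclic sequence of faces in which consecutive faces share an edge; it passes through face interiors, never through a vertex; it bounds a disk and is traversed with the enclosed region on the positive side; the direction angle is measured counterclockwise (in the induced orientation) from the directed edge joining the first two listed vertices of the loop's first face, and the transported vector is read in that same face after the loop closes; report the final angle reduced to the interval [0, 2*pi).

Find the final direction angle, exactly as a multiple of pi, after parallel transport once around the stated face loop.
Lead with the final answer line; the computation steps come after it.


Answer: final direction angle = (5/3)*pi

enclosed vertex P2: corner angles sum to 2*pi, defect = 2*pi - 2*pi = 0
the rotation equals the total enclosed defect, so the final angle is initial + defects (mod 2*pi)
final angle = (5/3)*pi + 0 = (5/3)*pi (mod 2*pi)


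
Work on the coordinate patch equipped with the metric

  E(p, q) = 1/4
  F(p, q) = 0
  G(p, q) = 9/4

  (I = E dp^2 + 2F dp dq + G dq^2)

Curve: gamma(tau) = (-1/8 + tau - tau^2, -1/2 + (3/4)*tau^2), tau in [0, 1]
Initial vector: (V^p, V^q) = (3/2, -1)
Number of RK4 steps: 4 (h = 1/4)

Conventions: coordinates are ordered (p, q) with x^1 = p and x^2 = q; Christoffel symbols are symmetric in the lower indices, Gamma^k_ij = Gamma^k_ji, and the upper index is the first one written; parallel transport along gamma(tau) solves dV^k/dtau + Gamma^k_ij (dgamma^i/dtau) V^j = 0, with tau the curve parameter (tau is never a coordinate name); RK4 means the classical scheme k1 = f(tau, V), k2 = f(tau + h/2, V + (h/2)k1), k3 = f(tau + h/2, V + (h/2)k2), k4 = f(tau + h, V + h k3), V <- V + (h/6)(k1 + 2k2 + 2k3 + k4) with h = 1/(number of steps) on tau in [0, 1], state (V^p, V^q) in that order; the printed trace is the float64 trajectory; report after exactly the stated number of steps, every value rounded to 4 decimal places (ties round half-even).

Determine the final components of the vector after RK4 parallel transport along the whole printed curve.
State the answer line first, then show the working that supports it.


Answer: V^p = 1.5000, V^q = -1.0000

gamma'(tau) = (1 - 2*tau, (3/2)*tau); f(tau, V)^k = -Gamma^k_ij(gamma(tau)) gamma'^i(tau) V^j; h = 1/4; intermediate values shown to 6 dp
curve data and Christoffel symbols at the stage parameters:
  tau = 0.000000: gamma = (-0.125000, -0.500000), gamma' = (1.000000, 0.000000); Gamma_ppp = 0.000000, Gamma_ppq = 0.000000, Gamma_pqq = 0.000000, Gamma_qpp = 0.000000, Gamma_qpq = 0.000000, Gamma_qqq = 0.000000
  tau = 0.125000: gamma = (-0.015625, -0.488281), gamma' = (0.750000, 0.187500); Gamma_ppp = 0.000000, Gamma_ppq = 0.000000, Gamma_pqq = 0.000000, Gamma_qpp = 0.000000, Gamma_qpq = 0.000000, Gamma_qqq = 0.000000
  tau = 0.250000: gamma = (0.062500, -0.453125), gamma' = (0.500000, 0.375000); Gamma_ppp = 0.000000, Gamma_ppq = 0.000000, Gamma_pqq = 0.000000, Gamma_qpp = 0.000000, Gamma_qpq = 0.000000, Gamma_qqq = 0.000000
  tau = 0.375000: gamma = (0.109375, -0.394531), gamma' = (0.250000, 0.562500); Gamma_ppp = 0.000000, Gamma_ppq = 0.000000, Gamma_pqq = 0.000000, Gamma_qpp = 0.000000, Gamma_qpq = 0.000000, Gamma_qqq = 0.000000
  tau = 0.500000: gamma = (0.125000, -0.312500), gamma' = (0.000000, 0.750000); Gamma_ppp = 0.000000, Gamma_ppq = 0.000000, Gamma_pqq = 0.000000, Gamma_qpp = 0.000000, Gamma_qpq = 0.000000, Gamma_qqq = 0.000000
  tau = 0.625000: gamma = (0.109375, -0.207031), gamma' = (-0.250000, 0.937500); Gamma_ppp = 0.000000, Gamma_ppq = 0.000000, Gamma_pqq = 0.000000, Gamma_qpp = 0.000000, Gamma_qpq = 0.000000, Gamma_qqq = 0.000000
  tau = 0.750000: gamma = (0.062500, -0.078125), gamma' = (-0.500000, 1.125000); Gamma_ppp = 0.000000, Gamma_ppq = 0.000000, Gamma_pqq = 0.000000, Gamma_qpp = 0.000000, Gamma_qpq = 0.000000, Gamma_qqq = 0.000000
  tau = 0.875000: gamma = (-0.015625, 0.074219), gamma' = (-0.750000, 1.312500); Gamma_ppp = 0.000000, Gamma_ppq = 0.000000, Gamma_pqq = 0.000000, Gamma_qpp = 0.000000, Gamma_qpq = 0.000000, Gamma_qqq = 0.000000
  tau = 1.000000: gamma = (-0.125000, 0.250000), gamma' = (-1.000000, 1.500000); Gamma_ppp = 0.000000, Gamma_ppq = 0.000000, Gamma_pqq = 0.000000, Gamma_qpp = 0.000000, Gamma_qpq = 0.000000, Gamma_qqq = 0.000000
step 0: V^p = 1.5000, V^q = -1.0000
step 1: k1 = (0.000000, 0.000000), k2 = (0.000000, 0.000000), k3 = (0.000000, 0.000000), k4 = (0.000000, 0.000000); V <- V + (h/6)(k1 + 2k2 + 2k3 + k4): V^p = 1.5000, V^q = -1.0000
step 2: k1 = (0.000000, 0.000000), k2 = (0.000000, 0.000000), k3 = (0.000000, 0.000000), k4 = (0.000000, 0.000000); V <- V + (h/6)(k1 + 2k2 + 2k3 + k4): V^p = 1.5000, V^q = -1.0000
step 3: k1 = (0.000000, 0.000000), k2 = (0.000000, 0.000000), k3 = (0.000000, 0.000000), k4 = (0.000000, 0.000000); V <- V + (h/6)(k1 + 2k2 + 2k3 + k4): V^p = 1.5000, V^q = -1.0000
step 4: k1 = (0.000000, 0.000000), k2 = (0.000000, 0.000000), k3 = (0.000000, 0.000000), k4 = (0.000000, 0.000000); V <- V + (h/6)(k1 + 2k2 + 2k3 + k4): V^p = 1.5000, V^q = -1.0000


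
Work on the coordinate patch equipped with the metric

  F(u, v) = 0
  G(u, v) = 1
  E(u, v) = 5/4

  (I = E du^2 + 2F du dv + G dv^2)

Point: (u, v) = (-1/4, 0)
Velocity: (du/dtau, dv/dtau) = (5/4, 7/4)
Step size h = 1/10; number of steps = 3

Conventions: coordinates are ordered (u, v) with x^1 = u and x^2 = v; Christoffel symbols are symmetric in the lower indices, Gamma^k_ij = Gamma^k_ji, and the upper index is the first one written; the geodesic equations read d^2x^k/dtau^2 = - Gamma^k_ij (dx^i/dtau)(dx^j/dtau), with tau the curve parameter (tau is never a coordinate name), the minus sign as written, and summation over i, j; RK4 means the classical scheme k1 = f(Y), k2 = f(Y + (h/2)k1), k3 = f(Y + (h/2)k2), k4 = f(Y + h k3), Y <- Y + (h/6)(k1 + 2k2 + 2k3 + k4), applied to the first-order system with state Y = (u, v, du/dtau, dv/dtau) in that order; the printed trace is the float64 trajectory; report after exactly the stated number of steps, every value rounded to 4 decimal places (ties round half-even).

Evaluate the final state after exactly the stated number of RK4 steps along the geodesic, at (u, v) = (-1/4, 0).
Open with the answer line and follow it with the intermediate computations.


Answer: u = 0.1250, v = 0.5250, du/dtau = 1.2500, dv/dtau = 1.7500

f(Y) = (du/dtau, dv/dtau, -Gamma^u_ij Y'^i Y'^j, -Gamma^v_ij Y'^i Y'^j) with the Gammas evaluated at the stage position; h = 0.100000; intermediate values shown to 6 dp
step 0: u = -0.2500, v = 0.0000, du/dtau = 1.2500, dv/dtau = 1.7500
step 1:
  k1: at (u, v) = (-0.250000, 0.000000), (du/dtau, dv/dtau) = (1.250000, 1.750000); Gamma_uuu = 0.000000, Gamma_uuv = 0.000000, Gamma_uvv = 0.000000, Gamma_vuu = 0.000000, Gamma_vuv = 0.000000, Gamma_vvv = 0.000000; k1 = (1.250000, 1.750000, 0.000000, 0.000000)
  k2: at (u, v) = (-0.187500, 0.087500), (du/dtau, dv/dtau) = (1.250000, 1.750000); Gamma_uuu = 0.000000, Gamma_uuv = 0.000000, Gamma_uvv = 0.000000, Gamma_vuu = 0.000000, Gamma_vuv = 0.000000, Gamma_vvv = 0.000000; k2 = (1.250000, 1.750000, 0.000000, 0.000000)
  k3: at (u, v) = (-0.187500, 0.087500), (du/dtau, dv/dtau) = (1.250000, 1.750000); Gamma_uuu = 0.000000, Gamma_uuv = 0.000000, Gamma_uvv = 0.000000, Gamma_vuu = 0.000000, Gamma_vuv = 0.000000, Gamma_vvv = 0.000000; k3 = (1.250000, 1.750000, 0.000000, 0.000000)
  k4: at (u, v) = (-0.125000, 0.175000), (du/dtau, dv/dtau) = (1.250000, 1.750000); Gamma_uuu = 0.000000, Gamma_uuv = 0.000000, Gamma_uvv = 0.000000, Gamma_vuu = 0.000000, Gamma_vuv = 0.000000, Gamma_vvv = 0.000000; k4 = (1.250000, 1.750000, 0.000000, 0.000000)
  Y <- Y + (h/6)(k1 + 2k2 + 2k3 + k4): u = -0.1250, v = 0.1750, du/dtau = 1.2500, dv/dtau = 1.7500
step 2:
  k1: at (u, v) = (-0.125000, 0.175000), (du/dtau, dv/dtau) = (1.250000, 1.750000); Gamma_uuu = 0.000000, Gamma_uuv = 0.000000, Gamma_uvv = 0.000000, Gamma_vuu = 0.000000, Gamma_vuv = 0.000000, Gamma_vvv = 0.000000; k1 = (1.250000, 1.750000, 0.000000, 0.000000)
  k2: at (u, v) = (-0.062500, 0.262500), (du/dtau, dv/dtau) = (1.250000, 1.750000); Gamma_uuu = 0.000000, Gamma_uuv = 0.000000, Gamma_uvv = 0.000000, Gamma_vuu = 0.000000, Gamma_vuv = 0.000000, Gamma_vvv = 0.000000; k2 = (1.250000, 1.750000, 0.000000, 0.000000)
  k3: at (u, v) = (-0.062500, 0.262500), (du/dtau, dv/dtau) = (1.250000, 1.750000); Gamma_uuu = 0.000000, Gamma_uuv = 0.000000, Gamma_uvv = 0.000000, Gamma_vuu = 0.000000, Gamma_vuv = 0.000000, Gamma_vvv = 0.000000; k3 = (1.250000, 1.750000, 0.000000, 0.000000)
  k4: at (u, v) = (0.000000, 0.350000), (du/dtau, dv/dtau) = (1.250000, 1.750000); Gamma_uuu = 0.000000, Gamma_uuv = 0.000000, Gamma_uvv = 0.000000, Gamma_vuu = 0.000000, Gamma_vuv = 0.000000, Gamma_vvv = 0.000000; k4 = (1.250000, 1.750000, 0.000000, 0.000000)
  Y <- Y + (h/6)(k1 + 2k2 + 2k3 + k4): u = 0.0000, v = 0.3500, du/dtau = 1.2500, dv/dtau = 1.7500
step 3:
  k1: at (u, v) = (0.000000, 0.350000), (du/dtau, dv/dtau) = (1.250000, 1.750000); Gamma_uuu = 0.000000, Gamma_uuv = 0.000000, Gamma_uvv = 0.000000, Gamma_vuu = 0.000000, Gamma_vuv = 0.000000, Gamma_vvv = 0.000000; k1 = (1.250000, 1.750000, 0.000000, 0.000000)
  k2: at (u, v) = (0.062500, 0.437500), (du/dtau, dv/dtau) = (1.250000, 1.750000); Gamma_uuu = 0.000000, Gamma_uuv = 0.000000, Gamma_uvv = 0.000000, Gamma_vuu = 0.000000, Gamma_vuv = 0.000000, Gamma_vvv = 0.000000; k2 = (1.250000, 1.750000, 0.000000, 0.000000)
  k3: at (u, v) = (0.062500, 0.437500), (du/dtau, dv/dtau) = (1.250000, 1.750000); Gamma_uuu = 0.000000, Gamma_uuv = 0.000000, Gamma_uvv = 0.000000, Gamma_vuu = 0.000000, Gamma_vuv = 0.000000, Gamma_vvv = 0.000000; k3 = (1.250000, 1.750000, 0.000000, 0.000000)
  k4: at (u, v) = (0.125000, 0.525000), (du/dtau, dv/dtau) = (1.250000, 1.750000); Gamma_uuu = 0.000000, Gamma_uuv = 0.000000, Gamma_uvv = 0.000000, Gamma_vuu = 0.000000, Gamma_vuv = 0.000000, Gamma_vvv = 0.000000; k4 = (1.250000, 1.750000, 0.000000, 0.000000)
  Y <- Y + (h/6)(k1 + 2k2 + 2k3 + k4): u = 0.1250, v = 0.5250, du/dtau = 1.2500, dv/dtau = 1.7500


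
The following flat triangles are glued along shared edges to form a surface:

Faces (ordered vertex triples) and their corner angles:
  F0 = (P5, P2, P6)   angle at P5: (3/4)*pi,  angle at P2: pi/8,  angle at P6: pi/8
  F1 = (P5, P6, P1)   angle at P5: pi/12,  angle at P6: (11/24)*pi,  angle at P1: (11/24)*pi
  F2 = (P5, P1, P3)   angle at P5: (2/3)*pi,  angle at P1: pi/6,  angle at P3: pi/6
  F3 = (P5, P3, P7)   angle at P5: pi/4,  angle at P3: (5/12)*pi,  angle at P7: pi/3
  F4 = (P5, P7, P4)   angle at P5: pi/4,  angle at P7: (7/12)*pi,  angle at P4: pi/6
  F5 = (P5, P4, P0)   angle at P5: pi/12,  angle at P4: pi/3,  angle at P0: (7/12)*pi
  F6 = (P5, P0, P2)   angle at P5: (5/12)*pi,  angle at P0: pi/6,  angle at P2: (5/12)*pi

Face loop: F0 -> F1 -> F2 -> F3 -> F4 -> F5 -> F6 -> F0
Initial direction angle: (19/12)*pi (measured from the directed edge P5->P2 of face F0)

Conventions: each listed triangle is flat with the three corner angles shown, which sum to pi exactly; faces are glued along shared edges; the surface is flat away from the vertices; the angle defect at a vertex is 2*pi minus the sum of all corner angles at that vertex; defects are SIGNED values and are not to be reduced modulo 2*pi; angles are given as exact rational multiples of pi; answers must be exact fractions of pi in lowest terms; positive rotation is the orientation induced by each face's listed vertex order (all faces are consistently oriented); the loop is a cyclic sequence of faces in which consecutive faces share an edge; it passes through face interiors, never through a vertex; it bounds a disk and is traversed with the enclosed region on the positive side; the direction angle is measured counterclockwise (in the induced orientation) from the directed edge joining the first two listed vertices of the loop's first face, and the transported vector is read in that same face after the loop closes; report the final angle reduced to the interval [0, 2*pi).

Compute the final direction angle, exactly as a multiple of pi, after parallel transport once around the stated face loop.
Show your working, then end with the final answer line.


enclosed vertex P5: corner angles sum to (5/2)*pi, defect = 2*pi - (5/2)*pi = -pi/2
summing the enclosed defects onto the initial angle, mod 2*pi in the induced orientation:
final angle = (19/12)*pi - pi/2 = (13/12)*pi (mod 2*pi)

Answer: final direction angle = (13/12)*pi


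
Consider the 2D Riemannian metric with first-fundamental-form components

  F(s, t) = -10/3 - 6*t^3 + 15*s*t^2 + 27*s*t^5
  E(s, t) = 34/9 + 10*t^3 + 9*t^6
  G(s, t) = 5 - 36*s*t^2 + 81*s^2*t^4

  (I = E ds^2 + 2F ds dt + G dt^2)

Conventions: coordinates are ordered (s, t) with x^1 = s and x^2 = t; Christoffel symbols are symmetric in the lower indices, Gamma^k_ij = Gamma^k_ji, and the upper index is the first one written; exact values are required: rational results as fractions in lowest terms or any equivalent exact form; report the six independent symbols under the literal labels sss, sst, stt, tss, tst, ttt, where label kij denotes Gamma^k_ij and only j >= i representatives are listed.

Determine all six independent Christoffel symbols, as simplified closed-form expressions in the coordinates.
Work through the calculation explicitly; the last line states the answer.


E = 34/9 + 10*t^3 + 9*t^6; F = -10/3 - 6*t^3 + 15*s*t^2 + 27*s*t^5; G = 5 - 36*s*t^2 + 81*s^2*t^4
Gamma^k_ij = (1/2) g^{kl} (d_i g_jl + d_j g_il - d_l g_ij), with g^inv = (1/(EG-F^2)) [[G, -F], [-F, E]]
first partials: E_s = 0, E_t = 30*t^2 + 54*t^5, F_s = 15*t^2 + 27*t^5, F_t = -18*t^2 + 30*s*t + 135*s*t^4, G_s = -36*t^2 + 162*s*t^4, G_t = -72*s*t + 324*s^2*t^3
D = EG - F^2 = 70/9 + 10*t^3 - 36*s*t^2 + 9*t^6 + 81*s^2*t^4
expanded: Gamma^s_ss = (G E_s - 2F F_s + F E_t)/(2D), Gamma^s_st = (G E_t - F G_s)/(2D), Gamma^s_tt = (2G F_t - G G_s - F G_t)/(2D), Gamma^t_ss = (2E F_s - E E_t - F E_s)/(2D), Gamma^t_st = (E G_s - F E_t)/(2D), Gamma^t_tt = (E G_t - 2F F_t + F G_s)/(2D); substitute and cancel common factors

Answer: Gamma_sss = 0, Gamma_sst = (243*t^5 + 135*t^2)/(729*s^2*t^4 - 324*s*t^2 + 81*t^6 + 90*t^3 + 70), Gamma_stt = (486*s*t^4 + 270*s*t)/(729*s^2*t^4 - 324*s*t^2 + 81*t^6 + 90*t^3 + 70), Gamma_tss = 0, Gamma_tst = (729*s*t^4 - 162*t^2)/(729*s^2*t^4 - 324*s*t^2 + 81*t^6 + 90*t^3 + 70), Gamma_ttt = (1458*s^2*t^3 - 324*s*t)/(729*s^2*t^4 - 324*s*t^2 + 81*t^6 + 90*t^3 + 70)


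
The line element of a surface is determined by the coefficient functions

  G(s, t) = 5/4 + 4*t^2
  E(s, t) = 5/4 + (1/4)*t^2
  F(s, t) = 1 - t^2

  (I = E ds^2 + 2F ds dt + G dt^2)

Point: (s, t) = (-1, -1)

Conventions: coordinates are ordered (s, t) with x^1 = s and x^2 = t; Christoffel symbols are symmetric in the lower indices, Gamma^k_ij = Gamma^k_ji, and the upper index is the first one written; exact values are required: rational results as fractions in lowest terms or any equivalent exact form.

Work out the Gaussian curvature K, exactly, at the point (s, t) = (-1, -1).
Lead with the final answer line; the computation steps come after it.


Answer: K = -1/441

E = 3/2, F = 0, G = 21/4, EG - F^2 = 63/8 at the point
E_s = 0, E_t = -1/2, F_s = 0, F_t = 2, G_s = 0, G_t = -8
E_tt = 1/2, F_st = 0, G_ss = 0
Compute both Brioschi determinants and normalise by (EG - F^2)^2.
M1 = [[-E_tt/2 + F_st - G_ss/2, E_s/2, F_s - E_t/2], [F_t - G_s/2, E, F], [G_t/2, F, G]] = [[-1/4, 0, 1/4], [2, 3/2, 0], [-4, 0, 21/4]]; det M1 = -15/32
M2 = [[0, E_t/2, G_s/2], [E_t/2, E, F], [G_s/2, F, G]] = [[0, -1/4, 0], [-1/4, 3/2, 0], [0, 0, 21/4]]; det M2 = -21/64
det M1 - det M2 = -9/64; K = -9/64 / (63/8)^2 = -1/441


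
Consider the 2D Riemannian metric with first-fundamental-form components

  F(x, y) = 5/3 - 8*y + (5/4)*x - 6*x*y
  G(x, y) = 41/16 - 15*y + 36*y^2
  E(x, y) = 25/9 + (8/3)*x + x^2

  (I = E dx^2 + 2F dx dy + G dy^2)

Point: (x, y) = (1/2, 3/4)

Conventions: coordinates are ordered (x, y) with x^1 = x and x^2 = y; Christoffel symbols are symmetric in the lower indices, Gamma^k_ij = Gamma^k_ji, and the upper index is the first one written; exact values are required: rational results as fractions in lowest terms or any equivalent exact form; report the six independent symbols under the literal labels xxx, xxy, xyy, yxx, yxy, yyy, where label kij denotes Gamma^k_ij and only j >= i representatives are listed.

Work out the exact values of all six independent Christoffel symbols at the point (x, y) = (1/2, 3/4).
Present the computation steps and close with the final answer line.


E = 157/36, F = -143/24, G = 185/16 at the point
E_x = 11/3, E_y = 0, F_x = -13/4, F_y = -11, G_x = 0, G_y = 39
EG - F^2 = 2149/144;  g^inv = (144/2149) * [[185/16, 143/24], [143/24, 157/36]]
first-kind symbols [ij,l] = (1/2)(d_i g_jl + d_j g_il - d_l g_ij): [xx,x] = E_x/2 = 11/6, [xx,y] = F_x - E_y/2 = -13/4, [xy,x] = E_y/2 = 0, [xy,y] = G_x/2 = 0, [yy,x] = F_y - G_x/2 = -11, [yy,y] = G_y/2 = 39/2
Gamma^x_ij = (G*[ij,x] - F*[ij,y])/(EG - F^2), Gamma^y_ij = (E*[ij,y] - F*[ij,x])/(EG - F^2)

Answer: Gamma_xxx = 264/2149, Gamma_xxy = 0, Gamma_xyy = -1584/2149, Gamma_yxx = -468/2149, Gamma_yxy = 0, Gamma_yyy = 2808/2149


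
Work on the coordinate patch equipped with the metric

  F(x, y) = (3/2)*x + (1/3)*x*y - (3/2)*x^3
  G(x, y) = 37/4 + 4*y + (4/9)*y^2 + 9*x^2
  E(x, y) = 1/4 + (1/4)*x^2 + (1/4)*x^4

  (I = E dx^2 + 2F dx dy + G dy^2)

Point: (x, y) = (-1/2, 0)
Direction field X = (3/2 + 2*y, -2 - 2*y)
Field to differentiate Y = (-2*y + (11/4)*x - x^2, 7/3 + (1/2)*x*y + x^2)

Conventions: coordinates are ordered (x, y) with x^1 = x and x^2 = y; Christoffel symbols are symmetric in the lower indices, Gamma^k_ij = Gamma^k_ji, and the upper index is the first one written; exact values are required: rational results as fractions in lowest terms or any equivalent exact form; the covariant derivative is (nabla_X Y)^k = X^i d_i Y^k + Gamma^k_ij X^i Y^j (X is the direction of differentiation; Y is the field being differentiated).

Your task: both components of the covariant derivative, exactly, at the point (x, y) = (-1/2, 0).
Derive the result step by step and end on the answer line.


E = 21/64, F = -9/16, G = 23/2 at the point
E_x = -3/8, E_y = 0, F_x = 3/8, F_y = -1/6, G_x = -9, G_y = 4
EG - F^2 = 885/256;  g^inv = (256/885) * [[23/2, 9/16], [9/16, 21/64]]
first-kind symbols [ij,l] = (1/2)(d_i g_jl + d_j g_il - d_l g_ij): [xx,x] = E_x/2 = -3/16, [xx,y] = F_x - E_y/2 = 3/8, [xy,x] = E_y/2 = 0, [xy,y] = G_x/2 = -9/2, [yy,x] = F_y - G_x/2 = 13/3, [yy,y] = G_y/2 = 2
Gamma^x_ij = (G*[ij,x] - F*[ij,y])/(EG - F^2), Gamma^y_ij = (E*[ij,y] - F*[ij,x])/(EG - F^2)
Gamma_xxx = -166/295, Gamma_xxy = -216/295, Gamma_xyy = 39136/2655, Gamma_yxx = 3/590, Gamma_yxy = -126/295, Gamma_yyy = 264/295
X = (3/2, -2), Y = (-13/8, 31/12) at the point

Answer: (nabla_X Y)^x = -560573/7965, (nabla_X Y)^y = -81933/9440


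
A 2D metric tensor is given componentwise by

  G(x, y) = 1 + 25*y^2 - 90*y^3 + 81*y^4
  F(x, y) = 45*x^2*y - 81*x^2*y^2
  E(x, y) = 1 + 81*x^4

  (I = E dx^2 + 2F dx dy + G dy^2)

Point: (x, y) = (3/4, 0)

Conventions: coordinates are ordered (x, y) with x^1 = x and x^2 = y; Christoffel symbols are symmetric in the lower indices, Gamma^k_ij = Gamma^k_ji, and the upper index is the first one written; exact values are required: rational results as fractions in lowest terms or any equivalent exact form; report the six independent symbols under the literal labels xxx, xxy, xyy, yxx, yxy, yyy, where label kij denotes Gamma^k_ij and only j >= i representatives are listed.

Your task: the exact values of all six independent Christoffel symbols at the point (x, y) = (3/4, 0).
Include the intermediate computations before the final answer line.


E = 6817/256, F = 0, G = 1 at the point
E_x = 2187/16, E_y = 0, F_x = 0, F_y = 405/16, G_x = 0, G_y = 0
EG - F^2 = 6817/256;  g^inv = (256/6817) * [[1, 0], [0, 6817/256]]
first-kind symbols [ij,l] = (1/2)(d_i g_jl + d_j g_il - d_l g_ij): [xx,x] = E_x/2 = 2187/32, [xx,y] = F_x - E_y/2 = 0, [xy,x] = E_y/2 = 0, [xy,y] = G_x/2 = 0, [yy,x] = F_y - G_x/2 = 405/16, [yy,y] = G_y/2 = 0
Gamma^x_ij = (G*[ij,x] - F*[ij,y])/(EG - F^2), Gamma^y_ij = (E*[ij,y] - F*[ij,x])/(EG - F^2)

Answer: Gamma_xxx = 17496/6817, Gamma_xxy = 0, Gamma_xyy = 6480/6817, Gamma_yxx = 0, Gamma_yxy = 0, Gamma_yyy = 0


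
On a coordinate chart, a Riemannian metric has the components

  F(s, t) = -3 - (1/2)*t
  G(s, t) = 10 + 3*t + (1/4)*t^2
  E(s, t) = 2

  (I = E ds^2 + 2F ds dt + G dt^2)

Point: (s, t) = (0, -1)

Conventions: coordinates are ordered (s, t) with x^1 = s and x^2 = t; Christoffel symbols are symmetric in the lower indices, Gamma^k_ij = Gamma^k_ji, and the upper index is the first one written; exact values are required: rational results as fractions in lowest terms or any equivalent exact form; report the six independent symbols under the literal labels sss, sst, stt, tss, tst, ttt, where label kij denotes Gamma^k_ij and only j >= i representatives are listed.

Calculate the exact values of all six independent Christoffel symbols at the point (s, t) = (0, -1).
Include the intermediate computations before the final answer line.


E = 2, F = -5/2, G = 29/4 at the point
E_s = 0, E_t = 0, F_s = 0, F_t = -1/2, G_s = 0, G_t = 5/2
EG - F^2 = 33/4;  g^inv = (4/33) * [[29/4, 5/2], [5/2, 2]]
first-kind symbols [ij,l] = (1/2)(d_i g_jl + d_j g_il - d_l g_ij): [ss,s] = E_s/2 = 0, [ss,t] = F_s - E_t/2 = 0, [st,s] = E_t/2 = 0, [st,t] = G_s/2 = 0, [tt,s] = F_t - G_s/2 = -1/2, [tt,t] = G_t/2 = 5/4
Gamma^s_ij = (G*[ij,s] - F*[ij,t])/(EG - F^2), Gamma^t_ij = (E*[ij,t] - F*[ij,s])/(EG - F^2)

Answer: Gamma_sss = 0, Gamma_sst = 0, Gamma_stt = -2/33, Gamma_tss = 0, Gamma_tst = 0, Gamma_ttt = 5/33


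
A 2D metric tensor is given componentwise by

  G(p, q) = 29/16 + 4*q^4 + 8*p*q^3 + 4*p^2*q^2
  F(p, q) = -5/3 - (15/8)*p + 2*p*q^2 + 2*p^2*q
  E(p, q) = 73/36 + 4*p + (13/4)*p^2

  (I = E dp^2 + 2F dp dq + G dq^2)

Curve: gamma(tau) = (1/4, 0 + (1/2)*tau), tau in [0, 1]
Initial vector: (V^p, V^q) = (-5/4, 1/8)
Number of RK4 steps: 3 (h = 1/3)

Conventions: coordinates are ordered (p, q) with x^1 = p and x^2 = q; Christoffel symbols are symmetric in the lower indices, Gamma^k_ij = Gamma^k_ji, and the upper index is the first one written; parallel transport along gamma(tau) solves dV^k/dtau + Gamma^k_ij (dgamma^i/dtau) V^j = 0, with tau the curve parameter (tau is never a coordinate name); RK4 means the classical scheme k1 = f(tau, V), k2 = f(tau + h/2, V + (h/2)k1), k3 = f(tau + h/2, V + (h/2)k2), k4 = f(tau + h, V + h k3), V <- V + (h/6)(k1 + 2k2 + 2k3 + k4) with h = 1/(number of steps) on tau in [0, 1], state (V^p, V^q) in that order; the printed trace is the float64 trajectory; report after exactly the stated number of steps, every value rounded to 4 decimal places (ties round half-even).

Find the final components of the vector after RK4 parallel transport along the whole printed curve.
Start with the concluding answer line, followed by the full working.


Answer: V^p = -1.1991, V^q = 0.2122

gamma'(tau) = (0, 1/2); f(tau, V)^k = -Gamma^k_ij(gamma(tau)) gamma'^i(tau) V^j; h = 1/3; intermediate values shown to 6 dp
curve data and Christoffel symbols at the stage parameters:
  tau = 0.000000: gamma = (0.250000, 0.000000), gamma' = (0.000000, 0.500000); Gamma_ppp = 0.843938, Gamma_ppq = 0.000000, Gamma_pqq = 0.174816, Gamma_qpp = -0.040188, Gamma_qpq = 0.000000, Gamma_qqq = 0.205961
  tau = 0.166667: gamma = (0.250000, 0.083333), gamma' = (0.000000, 0.500000); Gamma_ppp = 0.977752, Gamma_ppq = 0.014390, Gamma_pqq = 0.336718, Gamma_qpp = 0.163335, Gamma_qpq = 0.021915, Gamma_qqq = 0.418957
  tau = 0.333333: gamma = (0.250000, 0.166667), gamma' = (0.000000, 0.500000); Gamma_ppp = 1.115921, Gamma_ppq = 0.064603, Gamma_pqq = 0.524676, Gamma_qpp = 0.377462, Gamma_qpq = 0.099360, Gamma_qqq = 0.690156
  tau = 0.500000: gamma = (0.250000, 0.250000), gamma' = (0.000000, 0.500000); Gamma_ppp = 1.228911, Gamma_ppq = 0.147144, Gamma_pqq = 0.707622, Gamma_qpp = 0.558630, Gamma_qpq = 0.229343, Gamma_qqq = 0.982316
  tau = 0.666667: gamma = (0.250000, 0.333333), gamma' = (0.000000, 0.500000); Gamma_ppp = 1.293700, Gamma_ppq = 0.241244, Gamma_pqq = 0.841895, Gamma_qpp = 0.670848, Gamma_qpq = 0.382415, Gamma_qqq = 1.236882
  tau = 0.833333: gamma = (0.250000, 0.416667), gamma' = (0.000000, 0.500000); Gamma_ppp = 1.307026, Gamma_ppq = 0.322390, Gamma_pqq = 0.896441, Gamma_qpp = 0.706413, Gamma_qpq = 0.521711, Gamma_qqq = 1.411256
  tau = 1.000000: gamma = (0.250000, 0.500000), gamma' = (0.000000, 0.500000); Gamma_ppp = 1.282609, Gamma_ppq = 0.376626, Gamma_pqq = 0.865031, Gamma_qpp = 0.683544, Gamma_qpq = 0.624689, Gamma_qqq = 1.498951
step 0: V^p = -1.2500, V^q = 0.1250
step 1: k1 = (-0.010926, -0.012873), k2 = (-0.011677, -0.012019), k3 = (-0.011700, -0.012047), k4 = (0.008764, 0.020545); V <- V + (h/6)(k1 + 2k2 + 2k3 + k4): V^p = -1.2527, V^q = 0.1228
step 2: k1 = (0.008262, 0.019876), k2 = (0.047460, 0.081575), k3 = (0.043342, 0.075775), k4 = (0.087058, 0.145231); V <- V + (h/6)(k1 + 2k2 + 2k3 + k4): V^p = -1.2373, V^q = 0.1494
step 3: k1 = (0.086357, 0.144187), k2 = (0.119393, 0.196627), k3 = (0.114588, 0.189024), k4 = (0.133940, 0.215343); V <- V + (h/6)(k1 + 2k2 + 2k3 + k4): V^p = -1.1991, V^q = 0.2122


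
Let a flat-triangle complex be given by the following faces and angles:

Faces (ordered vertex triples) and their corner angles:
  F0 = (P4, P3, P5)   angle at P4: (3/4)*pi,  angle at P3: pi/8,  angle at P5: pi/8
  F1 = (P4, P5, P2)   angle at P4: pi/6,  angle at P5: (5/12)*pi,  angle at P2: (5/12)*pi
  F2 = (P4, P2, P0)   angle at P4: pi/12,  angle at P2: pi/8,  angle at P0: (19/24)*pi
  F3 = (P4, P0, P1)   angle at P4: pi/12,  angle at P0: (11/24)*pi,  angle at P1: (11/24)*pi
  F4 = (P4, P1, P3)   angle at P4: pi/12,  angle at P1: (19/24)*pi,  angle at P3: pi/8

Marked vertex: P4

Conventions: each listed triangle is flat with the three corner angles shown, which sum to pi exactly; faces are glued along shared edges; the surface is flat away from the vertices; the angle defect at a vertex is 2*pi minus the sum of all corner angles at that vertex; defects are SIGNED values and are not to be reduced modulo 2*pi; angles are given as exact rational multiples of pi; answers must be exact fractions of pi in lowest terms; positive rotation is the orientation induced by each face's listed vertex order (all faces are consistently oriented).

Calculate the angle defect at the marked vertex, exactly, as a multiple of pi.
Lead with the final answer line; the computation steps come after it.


Answer: defect(P4) = (5/6)*pi

Sum of corner angles at P4: (7/6)*pi
defect = 2*pi - (7/6)*pi


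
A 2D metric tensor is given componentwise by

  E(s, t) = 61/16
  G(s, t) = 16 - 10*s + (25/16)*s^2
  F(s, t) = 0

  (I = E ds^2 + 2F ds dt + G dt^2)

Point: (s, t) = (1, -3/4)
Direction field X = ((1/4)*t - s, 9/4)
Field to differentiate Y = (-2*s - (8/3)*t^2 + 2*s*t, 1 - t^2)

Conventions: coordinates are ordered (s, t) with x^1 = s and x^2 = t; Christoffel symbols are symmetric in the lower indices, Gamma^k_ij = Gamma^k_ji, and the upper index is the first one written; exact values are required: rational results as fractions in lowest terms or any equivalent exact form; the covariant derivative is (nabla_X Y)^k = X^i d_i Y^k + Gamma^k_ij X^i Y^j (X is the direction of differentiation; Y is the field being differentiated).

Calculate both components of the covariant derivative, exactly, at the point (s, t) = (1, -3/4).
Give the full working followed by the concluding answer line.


E = 61/16, F = 0, G = 121/16 at the point
E_s = 0, E_t = 0, F_s = 0, F_t = 0, G_s = -55/8, G_t = 0
EG - F^2 = 7381/256;  g^inv = (256/7381) * [[121/16, 0], [0, 61/16]]
first-kind symbols [ij,l] = (1/2)(d_i g_jl + d_j g_il - d_l g_ij): [ss,s] = E_s/2 = 0, [ss,t] = F_s - E_t/2 = 0, [st,s] = E_t/2 = 0, [st,t] = G_s/2 = -55/16, [tt,s] = F_t - G_s/2 = 55/16, [tt,t] = G_t/2 = 0
Gamma^s_ij = (G*[ij,s] - F*[ij,t])/(EG - F^2), Gamma^t_ij = (E*[ij,t] - F*[ij,s])/(EG - F^2)
Gamma_sss = 0, Gamma_sst = 0, Gamma_stt = 55/61, Gamma_tss = 0, Gamma_tst = -5/11, Gamma_ttt = 0
X = (-19/16, 9/4), Y = (-5, 7/16) at the point

Answer: (nabla_X Y)^s = 72395/3904, (nabla_X Y)^t = 24569/2816


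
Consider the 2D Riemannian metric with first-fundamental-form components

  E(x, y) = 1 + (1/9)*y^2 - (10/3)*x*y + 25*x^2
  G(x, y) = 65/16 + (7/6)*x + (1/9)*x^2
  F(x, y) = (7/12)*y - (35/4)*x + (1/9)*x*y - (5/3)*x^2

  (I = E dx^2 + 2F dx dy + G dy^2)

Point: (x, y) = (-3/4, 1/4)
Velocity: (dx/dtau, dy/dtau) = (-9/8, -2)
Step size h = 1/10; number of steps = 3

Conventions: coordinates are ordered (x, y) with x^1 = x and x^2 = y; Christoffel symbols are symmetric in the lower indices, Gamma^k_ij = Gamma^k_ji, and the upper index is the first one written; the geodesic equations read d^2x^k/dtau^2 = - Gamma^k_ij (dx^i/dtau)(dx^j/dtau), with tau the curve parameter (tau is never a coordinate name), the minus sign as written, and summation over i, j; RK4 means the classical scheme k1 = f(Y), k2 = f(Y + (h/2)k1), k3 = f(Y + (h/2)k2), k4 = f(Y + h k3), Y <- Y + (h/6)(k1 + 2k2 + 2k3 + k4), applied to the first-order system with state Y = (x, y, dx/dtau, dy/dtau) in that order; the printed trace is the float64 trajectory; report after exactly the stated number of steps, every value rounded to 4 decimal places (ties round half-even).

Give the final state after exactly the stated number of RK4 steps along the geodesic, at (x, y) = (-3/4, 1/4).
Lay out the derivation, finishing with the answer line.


f(Y) = (dx/dtau, dy/dtau, -Gamma^x_ij Y'^i Y'^j, -Gamma^y_ij Y'^i Y'^j) with the Gammas evaluated at the stage position; h = 0.100000; intermediate values shown to 6 dp
step 0: x = -0.7500, y = 0.2500, dx/dtau = -1.1250, dy/dtau = -2.0000
step 1:
  k1: at (x, y) = (-0.750000, 0.250000), (dx/dtau, dy/dtau) = (-1.125000, -2.000000); Gamma_xxx = -1.068111, Gamma_xxy = 0.071207, Gamma_xyy = 0.000000, Gamma_yxx = -0.417957, Gamma_yxy = 0.027864, Gamma_yyy = 0.000000; k1 = (-1.125000, -2.000000, 1.031395, 0.403589)
  k2: at (x, y) = (-0.806250, 0.150000), (dx/dtau, dy/dtau) = (-1.073430, -1.979821); Gamma_xxx = -1.027986, Gamma_xxy = 0.068532, Gamma_xyy = 0.000000, Gamma_yxx = -0.373098, Gamma_yxy = 0.024873, Gamma_yyy = 0.000000; k2 = (-1.073430, -1.979821, 0.893210, 0.324182)
  k3: at (x, y) = (-0.803672, 0.151009), (dx/dtau, dy/dtau) = (-1.080340, -1.983791); Gamma_xxx = -1.030001, Gamma_xxy = 0.068667, Gamma_xyy = 0.000000, Gamma_yxx = -0.375200, Gamma_yxy = 0.025013, Gamma_yyy = 0.000000; k3 = (-1.080340, -1.983791, 0.907820, 0.330693)
  k4: at (x, y) = (-0.858034, 0.051621), (dx/dtau, dy/dtau) = (-1.034218, -1.966931); Gamma_xxx = -0.992631, Gamma_xxy = 0.066175, Gamma_xyy = 0.000000, Gamma_yxx = -0.337375, Gamma_yxy = 0.022492, Gamma_yyy = 0.000000; k4 = (-1.034218, -1.966931, 0.792493, 0.269352)
  Y <- Y + (h/6)(k1 + 2k2 + 2k3 + k4): x = -0.8578, y = 0.0518, dx/dtau = -1.0346, dy/dtau = -1.9670
step 2:
  k1: at (x, y) = (-0.857779, 0.051764), (dx/dtau, dy/dtau) = (-1.034568, -1.966955); Gamma_xxx = -0.992821, Gamma_xxy = 0.066188, Gamma_xyy = 0.000000, Gamma_yxx = -0.337555, Gamma_yxy = 0.022504, Gamma_yyy = 0.000000; k1 = (-1.034568, -1.966955, 0.793267, 0.269708)
  k2: at (x, y) = (-0.909508, -0.046584), (dx/dtau, dy/dtau) = (-0.994904, -1.953470); Gamma_xxx = -0.958854, Gamma_xxy = 0.063924, Gamma_xyy = 0.000000, Gamma_yxx = -0.306111, Gamma_yxy = 0.020407, Gamma_yyy = 0.000000; k2 = (-0.994904, -1.953470, 0.700633, 0.223675)
  k3: at (x, y) = (-0.907525, -0.045909), (dx/dtau, dy/dtau) = (-0.999536, -1.955771); Gamma_xxx = -0.960291, Gamma_xxy = 0.064019, Gamma_xyy = 0.000000, Gamma_yxx = -0.307367, Gamma_yxy = 0.020491, Gamma_yyy = 0.000000; k3 = (-0.999536, -1.955771, 0.709102, 0.226967)
  k4: at (x, y) = (-0.957733, -0.143813), (dx/dtau, dy/dtau) = (-0.963657, -1.944258); Gamma_xxx = -0.928769, Gamma_xxy = 0.061918, Gamma_xyy = 0.000000, Gamma_yxx = -0.280303, Gamma_yxy = 0.018687, Gamma_yyy = 0.000000; k4 = (-0.963657, -1.944258, 0.630469, 0.190276)
  Y <- Y + (h/6)(k1 + 2k2 + 2k3 + k4): x = -0.9576, y = -0.1437, dx/dtau = -0.9638, dy/dtau = -1.9443
step 3:
  k1: at (x, y) = (-0.957564, -0.143731), (dx/dtau, dy/dtau) = (-0.963847, -1.944267); Gamma_xxx = -0.928885, Gamma_xxy = 0.061926, Gamma_xyy = 0.000000, Gamma_yxx = -0.280398, Gamma_yxy = 0.018693, Gamma_yyy = 0.000000; k1 = (-0.963847, -1.944267, 0.630841, 0.190429)
  k2: at (x, y) = (-1.005757, -0.240944), (dx/dtau, dy/dtau) = (-0.932305, -1.934746); Gamma_xxx = -0.900086, Gamma_xxy = 0.060006, Gamma_xyy = 0.000000, Gamma_yxx = -0.257331, Gamma_yxy = 0.017155, Gamma_yyy = 0.000000; k2 = (-0.932305, -1.934746, 0.565875, 0.161782)
  k3: at (x, y) = (-1.004180, -0.240468), (dx/dtau, dy/dtau) = (-0.935554, -1.936178); Gamma_xxx = -0.901137, Gamma_xxy = 0.060076, Gamma_xyy = 0.000000, Gamma_yxx = -0.258130, Gamma_yxy = 0.017209, Gamma_yyy = 0.000000; k3 = (-0.935554, -1.936178, 0.571087, 0.163588)
  k4: at (x, y) = (-1.051120, -0.337349), (dx/dtau, dy/dtau) = (-0.906739, -1.927909); Gamma_xxx = -0.874360, Gamma_xxy = 0.058291, Gamma_xyy = 0.000000, Gamma_yxx = -0.237943, Gamma_yxy = 0.015863, Gamma_yyy = 0.000000; k4 = (-0.906739, -1.927909, 0.515080, 0.140171)
  Y <- Y + (h/6)(k1 + 2k2 + 2k3 + k4): x = -1.0510, y = -0.3373, dx/dtau = -0.9068, dy/dtau = -1.9279

Answer: x = -1.0510, y = -0.3373, dx/dtau = -0.9068, dy/dtau = -1.9279
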